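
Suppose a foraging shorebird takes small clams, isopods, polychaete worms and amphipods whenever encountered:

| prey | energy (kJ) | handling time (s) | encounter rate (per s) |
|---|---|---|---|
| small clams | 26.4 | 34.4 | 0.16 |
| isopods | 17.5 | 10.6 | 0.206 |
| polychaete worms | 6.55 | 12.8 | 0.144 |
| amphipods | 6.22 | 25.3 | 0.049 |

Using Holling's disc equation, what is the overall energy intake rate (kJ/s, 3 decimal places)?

0.771 kJ/s

R = (0.16×26.4 + 0.206×17.5 + 0.144×6.55 + 0.049×6.22) / (1 + 0.16×34.4 + 0.206×10.6 + 0.144×12.8 + 0.049×25.3) = 9.077/11.77 = 0.7712 kJ/s.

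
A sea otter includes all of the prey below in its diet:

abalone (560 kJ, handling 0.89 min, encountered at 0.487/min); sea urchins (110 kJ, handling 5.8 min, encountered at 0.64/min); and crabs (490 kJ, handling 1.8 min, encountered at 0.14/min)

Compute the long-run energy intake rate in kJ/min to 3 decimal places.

R = Σλ_iE_i / (1 + Σλ_ih_i)
Numerator: 0.487×560 + 0.64×110 + 0.14×490 = 411.7
Denominator: 1 + 0.487×0.89 + 0.64×5.8 + 0.14×1.8 = 5.397
R = 411.7/5.397 = 76.28 kJ/min

76.281 kJ/min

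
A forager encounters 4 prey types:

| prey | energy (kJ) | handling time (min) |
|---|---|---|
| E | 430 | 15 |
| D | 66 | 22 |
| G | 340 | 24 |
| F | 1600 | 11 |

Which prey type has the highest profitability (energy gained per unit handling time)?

In descending order of E/h:
F: 1600/11 = 145 kJ/min
E: 430/15 = 28.7 kJ/min
G: 340/24 = 14.2 kJ/min
D: 66/22 = 3 kJ/min

F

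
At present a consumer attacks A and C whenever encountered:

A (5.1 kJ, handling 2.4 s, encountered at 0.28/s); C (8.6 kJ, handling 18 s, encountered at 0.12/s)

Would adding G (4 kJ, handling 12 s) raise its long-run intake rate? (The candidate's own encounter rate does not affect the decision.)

No

Current rate: (0.28×5.1 + 0.12×8.6)/(1 + 0.28×2.4 + 0.12×18) = 0.642 kJ/s.
Profitability of G: 4/12 = 0.3333 kJ/s.
Since 0.3333 < R, time spent handling G is better spent searching.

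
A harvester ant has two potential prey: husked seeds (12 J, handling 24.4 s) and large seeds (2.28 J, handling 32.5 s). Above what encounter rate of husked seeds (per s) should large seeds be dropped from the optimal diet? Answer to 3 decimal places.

0.007 per s

At the threshold, the rate on husked seeds alone equals the profitability of large seeds: λ·12/(1 + λ·24.4) = 2.28/32.5 = 0.07015.
Rearranging, λ(12 − 0.07015×24.4) = 0.07015, so λ = 0.07015/10.29 = 0.006819 per s.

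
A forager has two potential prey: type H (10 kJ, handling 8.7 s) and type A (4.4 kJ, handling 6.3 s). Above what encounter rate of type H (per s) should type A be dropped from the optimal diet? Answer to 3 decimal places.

0.178 per s

Drop type A once their profitability E₂/h₂ falls below the rate achievable on type H alone: E₂/h₂ = λE₁/(1 + λh₁).
Solve for λ: λE₁h₂ = E₂(1 + λh₁) → λ(E₁h₂ − E₂h₁) = E₂ → λ = E₂/(E₁h₂ − E₂h₁).
λ = 4.4/(10×6.3 − 4.4×8.7) = 4.4/24.72 = 0.178 per s.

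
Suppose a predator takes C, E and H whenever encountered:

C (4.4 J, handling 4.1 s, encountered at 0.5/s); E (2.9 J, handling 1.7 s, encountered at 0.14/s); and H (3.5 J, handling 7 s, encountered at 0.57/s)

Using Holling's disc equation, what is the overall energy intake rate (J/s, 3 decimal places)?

0.632 J/s

R = Σλ_iE_i / (1 + Σλ_ih_i)
Numerator: 0.5×4.4 + 0.14×2.9 + 0.57×3.5 = 4.601
Denominator: 1 + 0.5×4.1 + 0.14×1.7 + 0.57×7 = 7.278
R = 4.601/7.278 = 0.6322 J/s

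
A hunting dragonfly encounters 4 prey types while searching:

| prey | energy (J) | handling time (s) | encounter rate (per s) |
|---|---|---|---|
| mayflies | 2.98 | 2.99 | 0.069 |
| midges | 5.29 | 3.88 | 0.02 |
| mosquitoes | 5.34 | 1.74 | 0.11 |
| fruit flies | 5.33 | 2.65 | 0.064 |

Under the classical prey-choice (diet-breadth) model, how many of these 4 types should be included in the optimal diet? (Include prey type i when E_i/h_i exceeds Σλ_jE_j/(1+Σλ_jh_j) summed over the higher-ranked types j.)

4

Rank by E/h (J/s): mosquitoes 3.07, fruit flies 2.01, midges 1.36, mayflies 0.997. Include each in turn until the next type's E/h falls below the running intake rate.
Rate on top 1: 0.493. fruit flies: 2.01 > 0.493 → include.
Rate on top 2: 0.6822. midges: 1.36 > 0.6822 → include.
Rate on top 3: 0.719. mayflies: 0.997 > 0.719 → include.
Optimal diet: mosquitoes, fruit flies, midges, mayflies — 4 of 4 types.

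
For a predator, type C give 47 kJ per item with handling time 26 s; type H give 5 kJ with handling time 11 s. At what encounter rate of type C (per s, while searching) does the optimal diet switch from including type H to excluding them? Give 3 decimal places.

0.013 per s

The zero-one rule: include type H iff E₂/h₂ > λE₁/(1+λh₁). Equality gives the switch point.
λE₁h₂ = E₂ + λE₂h₁ ⇒ λ = E₂/(E₁h₂ − E₂h₁) = 5/(517 − 130) = 0.01292 per s.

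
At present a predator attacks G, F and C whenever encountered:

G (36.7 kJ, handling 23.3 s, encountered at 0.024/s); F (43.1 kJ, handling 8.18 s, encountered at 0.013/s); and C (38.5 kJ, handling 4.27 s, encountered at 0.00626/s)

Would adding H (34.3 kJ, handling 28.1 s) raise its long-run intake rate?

Current rate: (0.024×36.7 + 0.013×43.1 + 0.00626×38.5)/(1 + 0.024×23.3 + 0.013×8.18 + 0.00626×4.27) = 0.994 kJ/s.
H: E/h = 34.3/28.1 = 1.221 kJ/s.
Since 1.221 > R, including H increases the long-run rate.

Yes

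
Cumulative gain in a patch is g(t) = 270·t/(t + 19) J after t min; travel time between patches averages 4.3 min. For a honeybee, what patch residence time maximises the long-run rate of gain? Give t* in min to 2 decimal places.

9.04 min

Maximise g(t)/(T+t): set derivative to zero → g'(t)(T+t) = g(t).
g'(t) = 270·19/(t + 19)². Setting 270·19/(t+19)² = 270t/[(t+19)(4.3+t)] gives 19(4.3+t) = t(t+19), so t² = 19×4.3 = 81.7.
t* = √81.7 = 9.039 min.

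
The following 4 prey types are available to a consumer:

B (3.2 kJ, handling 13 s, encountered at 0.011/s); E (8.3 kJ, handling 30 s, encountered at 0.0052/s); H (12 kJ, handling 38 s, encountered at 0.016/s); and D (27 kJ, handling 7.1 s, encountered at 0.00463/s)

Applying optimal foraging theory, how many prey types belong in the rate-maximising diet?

Profitabilities (E/h, kJ/s): D 3.8, H 0.316, E 0.277, B 0.246. Add prey in this order while the next type's profitability exceeds the intake rate on those already taken.
Rate on top 1: 0.121. H: 0.316 > 0.121 → include.
Rate on top 2: 0.1932. E: 0.277 > 0.1932 → include.
Rate on top 3: 0.2004. B: 0.246 > 0.2004 → include.
Optimal diet: D, H, E, B — 4 of 4 types.

4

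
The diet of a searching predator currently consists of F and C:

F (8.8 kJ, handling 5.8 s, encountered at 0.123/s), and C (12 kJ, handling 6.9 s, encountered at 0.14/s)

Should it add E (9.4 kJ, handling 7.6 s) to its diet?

Yes

Intake rate on the current diet: R = (0.123×8.8 + 0.14×12) / (1 + 0.123×5.8 + 0.14×6.9) = 2.762/2.679 = 1.031 kJ/s.
E: E/h = 9.4/7.6 = 1.237 kJ/s.
1.237 > 1.031, so adding E raises the average — include it.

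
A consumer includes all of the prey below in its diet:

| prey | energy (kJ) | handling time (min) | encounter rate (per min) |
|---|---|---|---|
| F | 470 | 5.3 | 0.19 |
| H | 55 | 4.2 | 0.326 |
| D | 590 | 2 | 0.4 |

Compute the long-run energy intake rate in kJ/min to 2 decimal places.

Energy encountered per unit search time: 0.19×470 + 0.326×55 + 0.4×590 = 343.2 kJ/min.
Handling time per unit search time: 0.19×5.3 + 0.326×4.2 + 0.4×2 = 3.176.
Rate = 343.2/(1 + 3.176) = 82.19 kJ/min.

82.19 kJ/min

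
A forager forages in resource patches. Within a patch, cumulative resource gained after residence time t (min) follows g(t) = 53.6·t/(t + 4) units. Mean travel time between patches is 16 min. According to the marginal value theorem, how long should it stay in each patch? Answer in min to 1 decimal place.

8.0 min

Maximise g(t)/(T+t): set derivative to zero → g'(t)(T+t) = g(t).
g'(t) = 53.6·4/(t + 4)². Setting 53.6·4/(t+4)² = 53.6t/[(t+4)(16+t)] gives 4(16+t) = t(t+4), so t² = 4×16 = 64.
t* = √64 = 8 min.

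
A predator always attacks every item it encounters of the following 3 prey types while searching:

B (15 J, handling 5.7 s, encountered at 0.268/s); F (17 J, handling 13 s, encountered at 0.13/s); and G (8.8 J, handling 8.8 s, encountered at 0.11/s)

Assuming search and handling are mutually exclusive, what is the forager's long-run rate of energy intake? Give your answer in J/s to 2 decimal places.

1.39 J/s

R = Σλ_iE_i / (1 + Σλ_ih_i)
Numerator: 0.268×15 + 0.13×17 + 0.11×8.8 = 7.198
Denominator: 1 + 0.268×5.7 + 0.13×13 + 0.11×8.8 = 5.186
R = 7.198/5.186 = 1.388 J/s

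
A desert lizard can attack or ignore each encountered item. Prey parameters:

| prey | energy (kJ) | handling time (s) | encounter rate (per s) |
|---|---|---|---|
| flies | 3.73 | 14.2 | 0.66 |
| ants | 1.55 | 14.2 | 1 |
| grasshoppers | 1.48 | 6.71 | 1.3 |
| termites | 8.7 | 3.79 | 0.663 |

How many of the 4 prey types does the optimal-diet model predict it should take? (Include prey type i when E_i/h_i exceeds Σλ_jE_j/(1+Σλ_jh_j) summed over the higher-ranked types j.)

Profitabilities (E/h, kJ/s): termites 2.3, flies 0.263, grasshoppers 0.221, ants 0.109. Add prey in this order while the next type's profitability exceeds the intake rate on those already taken.
Rate on top 1: 1.642. flies: 0.263 < 1.642 → exclude; stop.
Optimal diet: termites — 1 of 4 types.

1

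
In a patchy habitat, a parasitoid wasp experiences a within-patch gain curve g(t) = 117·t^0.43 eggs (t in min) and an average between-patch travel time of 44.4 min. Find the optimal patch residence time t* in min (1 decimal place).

Maximise g(t)/(T+t): set derivative to zero → g'(t)(T+t) = g(t).
g'(t) = 0.43·117·t^-0.57. Setting 0.43·117·t^-0.57 = 117·t^0.43/(44.4+t) gives 0.43(44.4+t) = t, so 0.57·t = 0.43×44.4.
t* = 0.43×44.4/0.57 = 33.49 min.

33.5 min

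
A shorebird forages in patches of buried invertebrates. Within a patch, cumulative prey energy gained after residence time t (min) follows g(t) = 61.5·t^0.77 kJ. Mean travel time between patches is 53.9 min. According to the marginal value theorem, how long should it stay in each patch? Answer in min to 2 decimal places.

180.45 min

Maximise g(t)/(T+t): set derivative to zero → g'(t)(T+t) = g(t).
g'(t) = 0.77·61.5·t^-0.23. Setting 0.77·61.5·t^-0.23 = 61.5·t^0.77/(53.9+t) gives 0.77(53.9+t) = t, so 0.23·t = 0.77×53.9.
t* = 0.77×53.9/0.23 = 180.4 min.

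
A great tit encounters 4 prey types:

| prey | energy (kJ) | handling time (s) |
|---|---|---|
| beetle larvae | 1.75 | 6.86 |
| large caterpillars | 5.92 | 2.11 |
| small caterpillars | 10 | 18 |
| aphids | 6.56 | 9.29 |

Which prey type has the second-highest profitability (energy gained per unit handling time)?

aphids

In descending order of E/h:
large caterpillars: 5.92/2.11 = 2.81 kJ/s
aphids: 6.56/9.29 = 0.706 kJ/s
small caterpillars: 10/18 = 0.556 kJ/s
beetle larvae: 1.75/6.86 = 0.255 kJ/s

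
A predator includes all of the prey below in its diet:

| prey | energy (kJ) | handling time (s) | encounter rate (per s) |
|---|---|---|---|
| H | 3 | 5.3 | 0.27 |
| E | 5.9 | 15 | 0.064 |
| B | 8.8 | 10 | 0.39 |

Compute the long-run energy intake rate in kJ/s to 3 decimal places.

Energy encountered per unit search time: 0.27×3 + 0.064×5.9 + 0.39×8.8 = 4.62 kJ/s.
Handling time per unit search time: 0.27×5.3 + 0.064×15 + 0.39×10 = 6.291.
Rate = 4.62/(1 + 6.291) = 0.6336 kJ/s.

0.634 kJ/s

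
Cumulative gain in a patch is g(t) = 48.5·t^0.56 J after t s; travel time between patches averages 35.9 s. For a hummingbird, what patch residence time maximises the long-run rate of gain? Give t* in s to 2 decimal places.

45.69 s

Maximise g(t)/(T+t): set derivative to zero → g'(t)(T+t) = g(t).
g'(t) = 0.56·48.5·t^-0.44. Setting 0.56·48.5·t^-0.44 = 48.5·t^0.56/(35.9+t) gives 0.56(35.9+t) = t, so 0.44·t = 0.56×35.9.
t* = 0.56×35.9/0.44 = 45.69 s.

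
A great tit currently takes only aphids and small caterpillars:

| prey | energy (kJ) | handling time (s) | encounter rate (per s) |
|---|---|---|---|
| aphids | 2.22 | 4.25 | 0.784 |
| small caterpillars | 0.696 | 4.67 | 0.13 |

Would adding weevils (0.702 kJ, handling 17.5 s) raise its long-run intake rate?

Intake rate on the current diet: R = (0.784×2.22 + 0.13×0.696) / (1 + 0.784×4.25 + 0.13×4.67) = 1.831/4.939 = 0.3707 kJ/s.
Profitability of weevils: 0.702/17.5 = 0.04011 kJ/s.
0.04011 < 0.3707, so adding weevils would lower the average — exclude it.

No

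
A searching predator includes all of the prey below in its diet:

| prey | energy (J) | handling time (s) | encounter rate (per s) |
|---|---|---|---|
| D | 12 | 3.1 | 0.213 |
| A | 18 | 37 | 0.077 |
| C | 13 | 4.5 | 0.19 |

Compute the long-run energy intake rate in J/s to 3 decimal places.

1.195 J/s

R = (0.213×12 + 0.077×18 + 0.19×13) / (1 + 0.213×3.1 + 0.077×37 + 0.19×4.5) = 6.412/5.364 = 1.195 J/s.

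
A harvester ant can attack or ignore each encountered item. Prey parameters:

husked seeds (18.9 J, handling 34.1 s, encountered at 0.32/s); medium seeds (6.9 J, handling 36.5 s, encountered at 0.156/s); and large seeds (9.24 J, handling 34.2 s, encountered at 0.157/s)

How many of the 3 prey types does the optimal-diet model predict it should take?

Profitabilities (E/h, J/s): husked seeds 0.554, large seeds 0.27, medium seeds 0.189. Add prey in this order while the next type's profitability exceeds the intake rate on those already taken.
Rate on top 1: 0.5077. large seeds: 0.27 < 0.5077 → exclude; stop.
Optimal diet: husked seeds — 1 of 3 types.

1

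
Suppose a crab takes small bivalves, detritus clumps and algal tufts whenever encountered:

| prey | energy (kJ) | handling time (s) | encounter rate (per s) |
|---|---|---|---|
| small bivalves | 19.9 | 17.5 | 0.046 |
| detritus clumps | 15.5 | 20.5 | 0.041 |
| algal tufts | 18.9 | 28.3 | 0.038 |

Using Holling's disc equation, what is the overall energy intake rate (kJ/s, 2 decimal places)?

R = (0.046×19.9 + 0.041×15.5 + 0.038×18.9) / (1 + 0.046×17.5 + 0.041×20.5 + 0.038×28.3) = 2.269/3.721 = 0.6098 kJ/s.

0.61 kJ/s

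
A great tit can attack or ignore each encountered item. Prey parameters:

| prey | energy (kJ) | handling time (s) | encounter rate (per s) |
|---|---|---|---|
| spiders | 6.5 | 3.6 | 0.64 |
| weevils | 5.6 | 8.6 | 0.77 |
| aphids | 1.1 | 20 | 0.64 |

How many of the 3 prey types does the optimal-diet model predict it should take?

1

Profitabilities (E/h, kJ/s): spiders 1.81, weevils 0.651, aphids 0.055. Add prey in this order while the next type's profitability exceeds the intake rate on those already taken.
Rate on top 1: 1.259. weevils: 0.651 < 1.259 → exclude; stop.
Optimal diet: spiders — 1 of 3 types.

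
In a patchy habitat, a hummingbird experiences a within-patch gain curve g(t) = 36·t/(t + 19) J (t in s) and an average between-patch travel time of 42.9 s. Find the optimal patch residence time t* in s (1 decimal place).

Maximise g(t)/(T+t): set derivative to zero → g'(t)(T+t) = g(t).
g'(t) = 36·19/(t + 19)². Setting 36·19/(t+19)² = 36t/[(t+19)(42.9+t)] gives 19(42.9+t) = t(t+19), so t² = 19×42.9 = 815.1.
t* = √815.1 = 28.55 s.

28.5 s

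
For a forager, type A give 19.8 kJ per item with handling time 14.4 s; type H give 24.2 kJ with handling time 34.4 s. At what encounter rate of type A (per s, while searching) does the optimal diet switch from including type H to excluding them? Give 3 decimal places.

The zero-one rule: include type H iff E₂/h₂ > λE₁/(1+λh₁). Equality gives the switch point.
λE₁h₂ = E₂ + λE₂h₁ ⇒ λ = E₂/(E₁h₂ − E₂h₁) = 24.2/(681.1 − 348.5) = 0.07275 per s.

0.073 per s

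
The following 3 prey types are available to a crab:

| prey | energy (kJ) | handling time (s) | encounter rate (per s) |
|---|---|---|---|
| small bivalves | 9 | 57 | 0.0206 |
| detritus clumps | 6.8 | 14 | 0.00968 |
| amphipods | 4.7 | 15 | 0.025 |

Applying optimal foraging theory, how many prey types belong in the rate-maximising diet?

3

Rank by E/h (kJ/s): detritus clumps 0.486, amphipods 0.313, small bivalves 0.158. Include each in turn until the next type's E/h falls below the running intake rate.
Rate on top 1: 0.05797. amphipods: 0.313 > 0.05797 → include.
Rate on top 2: 0.1214. small bivalves: 0.158 > 0.1214 → include.
Optimal diet: detritus clumps, amphipods, small bivalves — 3 of 3 types.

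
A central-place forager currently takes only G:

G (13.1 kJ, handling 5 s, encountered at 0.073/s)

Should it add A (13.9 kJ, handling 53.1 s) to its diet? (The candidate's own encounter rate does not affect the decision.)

Intake rate on the current diet: R = (0.073×13.1) / (1 + 0.073×5) = 0.9563/1.365 = 0.7006 kJ/s.
A: E/h = 13.9/53.1 = 0.2618 kJ/s.
0.2618 < 0.7006, so adding A would lower the average — exclude it.

No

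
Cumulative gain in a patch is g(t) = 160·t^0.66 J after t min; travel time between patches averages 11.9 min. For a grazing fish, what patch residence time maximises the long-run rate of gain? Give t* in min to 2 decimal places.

Optimal t* satisfies g'(t*) = g(t*)/(T + t*).
g'(t) = 0.66·160·t^-0.34. Setting 0.66·160·t^-0.34 = 160·t^0.66/(11.9+t) gives 0.66(11.9+t) = t, so 0.34·t = 0.66×11.9.
t* = 0.66×11.9/0.34 = 23.1 min.

23.10 min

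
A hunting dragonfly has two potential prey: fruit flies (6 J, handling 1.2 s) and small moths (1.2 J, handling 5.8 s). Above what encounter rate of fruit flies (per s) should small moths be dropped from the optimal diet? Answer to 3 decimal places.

0.036 per s

The zero-one rule: include small moths iff E₂/h₂ > λE₁/(1+λh₁). Equality gives the switch point.
λE₁h₂ = E₂ + λE₂h₁ ⇒ λ = E₂/(E₁h₂ − E₂h₁) = 1.2/(34.8 − 1.44) = 0.03597 per s.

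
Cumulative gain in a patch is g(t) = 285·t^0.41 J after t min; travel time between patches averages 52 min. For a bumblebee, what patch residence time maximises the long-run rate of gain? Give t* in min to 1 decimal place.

36.1 min

By the marginal value theorem, leave when the instantaneous gain rate g'(t) equals the habitat-wide average g(t)/(T + t).
g'(t) = 0.41·285·t^-0.59. Setting 0.41·285·t^-0.59 = 285·t^0.41/(52+t) gives 0.41(52+t) = t, so 0.59·t = 0.41×52.
t* = 0.41×52/0.59 = 36.14 min.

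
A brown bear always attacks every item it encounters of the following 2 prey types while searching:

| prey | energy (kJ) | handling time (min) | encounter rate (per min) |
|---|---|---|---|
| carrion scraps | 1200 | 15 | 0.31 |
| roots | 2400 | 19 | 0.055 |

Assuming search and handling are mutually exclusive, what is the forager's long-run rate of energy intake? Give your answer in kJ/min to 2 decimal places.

R = (0.31×1200 + 0.055×2400) / (1 + 0.31×15 + 0.055×19) = 504/6.695 = 75.28 kJ/min.

75.28 kJ/min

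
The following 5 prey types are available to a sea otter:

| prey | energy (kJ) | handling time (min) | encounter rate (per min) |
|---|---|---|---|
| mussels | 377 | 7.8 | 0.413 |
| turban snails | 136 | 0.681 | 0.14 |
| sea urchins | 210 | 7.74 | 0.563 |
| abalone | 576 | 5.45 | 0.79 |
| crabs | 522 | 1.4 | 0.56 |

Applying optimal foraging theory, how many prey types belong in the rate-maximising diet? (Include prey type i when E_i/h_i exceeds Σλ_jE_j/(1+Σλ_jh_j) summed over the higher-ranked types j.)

2

E/h in descending order: crabs 373, turban snails 200, abalone 106, mussels 48.3, sea urchins 27.1 kJ/min. The optimal diet is the largest prefix of this list for which every included type satisfies E_i/h_i > R on the types above it.
Rate on top 1: 163.9. turban snails: 200 > 163.9 → include.
Rate on top 2: 165.7. abalone: 106 < 165.7 → exclude; stop.
Optimal diet: crabs, turban snails — 2 of 5 types.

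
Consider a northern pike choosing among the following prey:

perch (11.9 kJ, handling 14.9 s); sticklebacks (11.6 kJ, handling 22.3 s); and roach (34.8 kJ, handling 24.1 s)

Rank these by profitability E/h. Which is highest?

roach

Profitability E/h (kJ/s): perch = 11.9/14.9 = 0.799, sticklebacks = 11.6/22.3 = 0.52, roach = 34.8/24.1 = 1.44.
Ranked: roach > perch > sticklebacks.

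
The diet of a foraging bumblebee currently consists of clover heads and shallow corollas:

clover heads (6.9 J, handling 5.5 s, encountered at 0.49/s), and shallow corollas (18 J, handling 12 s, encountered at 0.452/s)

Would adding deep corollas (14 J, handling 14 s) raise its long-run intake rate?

No

On clover heads and shallow corollas alone, R = ΣλE/(1+Σλh) = 11.52/9.119 = 1.263 J/s.
deep corollas: E/h = 14/14 = 1 J/s.
Since 1 < R, time spent handling deep corollas is better spent searching.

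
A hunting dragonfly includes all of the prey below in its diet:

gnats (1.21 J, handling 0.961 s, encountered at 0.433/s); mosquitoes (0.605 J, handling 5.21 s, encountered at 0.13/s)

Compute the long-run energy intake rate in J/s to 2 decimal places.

R = Σλ_iE_i / (1 + Σλ_ih_i)
Numerator: 0.433×1.21 + 0.13×0.605 = 0.6026
Denominator: 1 + 0.433×0.961 + 0.13×5.21 = 2.093
R = 0.6026/2.093 = 0.2878 J/s

0.29 J/s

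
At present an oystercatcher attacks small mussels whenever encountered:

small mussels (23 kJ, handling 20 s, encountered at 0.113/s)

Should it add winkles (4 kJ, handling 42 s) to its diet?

No

Current rate: (0.113×23)/(1 + 0.113×20) = 0.7972 kJ/s.
Profitability of winkles: 4/42 = 0.09524 kJ/s.
Since 0.09524 < R, time spent handling winkles is better spent searching.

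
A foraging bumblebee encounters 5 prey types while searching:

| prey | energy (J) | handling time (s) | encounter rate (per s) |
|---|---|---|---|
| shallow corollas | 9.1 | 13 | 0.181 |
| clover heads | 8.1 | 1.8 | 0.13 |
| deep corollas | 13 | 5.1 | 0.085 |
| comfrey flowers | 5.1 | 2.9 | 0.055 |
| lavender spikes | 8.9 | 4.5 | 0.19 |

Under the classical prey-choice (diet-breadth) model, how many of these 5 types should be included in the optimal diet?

Profitabilities (E/h, J/s): clover heads 4.5, deep corollas 2.55, lavender spikes 1.98, comfrey flowers 1.76, shallow corollas 0.7. Add prey in this order while the next type's profitability exceeds the intake rate on those already taken.
Rate on top 1: 0.8533. deep corollas: 2.55 > 0.8533 → include.
Rate on top 2: 1.294. lavender spikes: 1.98 > 1.294 → include.
Rate on top 3: 1.526. comfrey flowers: 1.76 > 1.526 → include.
Rate on top 4: 1.54. shallow corollas: 0.7 < 1.54 → exclude; stop.
Optimal diet: clover heads, deep corollas, lavender spikes, comfrey flowers — 4 of 5 types.

4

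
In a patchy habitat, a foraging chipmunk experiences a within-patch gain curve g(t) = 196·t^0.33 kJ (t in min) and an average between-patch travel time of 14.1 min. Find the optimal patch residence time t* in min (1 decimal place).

6.9 min

Maximise g(t)/(T+t): set derivative to zero → g'(t)(T+t) = g(t).
g'(t) = 0.33·196·t^-0.67. Setting 0.33·196·t^-0.67 = 196·t^0.33/(14.1+t) gives 0.33(14.1+t) = t, so 0.67·t = 0.33×14.1.
t* = 0.33×14.1/0.67 = 6.945 min.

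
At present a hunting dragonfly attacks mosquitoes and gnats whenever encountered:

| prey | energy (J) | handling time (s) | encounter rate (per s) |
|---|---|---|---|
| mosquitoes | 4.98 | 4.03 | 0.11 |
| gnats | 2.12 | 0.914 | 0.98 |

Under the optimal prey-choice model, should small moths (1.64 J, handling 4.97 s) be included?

No

On mosquitoes and gnats alone, R = ΣλE/(1+Σλh) = 2.625/2.339 = 1.122 J/s.
small moths: E/h = 1.64/4.97 = 0.33 J/s.
Since 0.33 < R, time spent handling small moths is better spent searching.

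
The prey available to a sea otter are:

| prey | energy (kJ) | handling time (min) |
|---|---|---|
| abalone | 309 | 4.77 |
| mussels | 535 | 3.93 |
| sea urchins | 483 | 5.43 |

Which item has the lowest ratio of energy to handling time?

abalone

In descending order of E/h:
mussels: 535/3.93 = 136 kJ/min
sea urchins: 483/5.43 = 89 kJ/min
abalone: 309/4.77 = 64.8 kJ/min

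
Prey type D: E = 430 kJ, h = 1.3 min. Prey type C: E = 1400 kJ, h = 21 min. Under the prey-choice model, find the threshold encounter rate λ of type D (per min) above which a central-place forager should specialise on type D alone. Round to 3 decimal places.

At the threshold, the rate on type D alone equals the profitability of type C: λ·430/(1 + λ·1.3) = 1400/21 = 66.67.
Rearranging, λ(430 − 66.67×1.3) = 66.67, so λ = 66.67/343.3 = 0.1942 per min.

0.194 per min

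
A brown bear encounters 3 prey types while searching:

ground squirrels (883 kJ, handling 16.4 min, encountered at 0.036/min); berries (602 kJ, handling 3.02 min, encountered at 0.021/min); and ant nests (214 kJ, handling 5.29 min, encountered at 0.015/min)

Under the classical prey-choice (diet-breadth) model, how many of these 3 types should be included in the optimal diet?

3

Profitabilities (E/h, kJ/min): berries 199, ground squirrels 53.8, ant nests 40.5. Add prey in this order while the next type's profitability exceeds the intake rate on those already taken.
Rate on top 1: 11.89. ground squirrels: 53.8 > 11.89 → include.
Rate on top 2: 26.87. ant nests: 40.5 > 26.87 → include.
Optimal diet: berries, ground squirrels, ant nests — 3 of 3 types.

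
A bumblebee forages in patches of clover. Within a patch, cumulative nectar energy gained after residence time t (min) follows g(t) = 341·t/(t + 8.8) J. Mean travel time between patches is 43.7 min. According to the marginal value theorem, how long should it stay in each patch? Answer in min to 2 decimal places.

19.61 min

By the marginal value theorem, leave when the instantaneous gain rate g'(t) equals the habitat-wide average g(t)/(T + t).
g'(t) = 341·8.8/(t + 8.8)². Setting 341·8.8/(t+8.8)² = 341t/[(t+8.8)(43.7+t)] gives 8.8(43.7+t) = t(t+8.8), so t² = 8.8×43.7 = 384.6.
t* = √384.6 = 19.61 min.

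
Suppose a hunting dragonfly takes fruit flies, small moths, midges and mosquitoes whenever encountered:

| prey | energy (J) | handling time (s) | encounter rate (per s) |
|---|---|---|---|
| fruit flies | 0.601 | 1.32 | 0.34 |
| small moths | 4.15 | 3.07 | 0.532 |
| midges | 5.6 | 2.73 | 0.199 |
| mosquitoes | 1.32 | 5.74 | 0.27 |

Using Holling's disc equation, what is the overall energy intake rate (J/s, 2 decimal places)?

R = Σλ_iE_i / (1 + Σλ_ih_i)
Numerator: 0.34×0.601 + 0.532×4.15 + 0.199×5.6 + 0.27×1.32 = 3.883
Denominator: 1 + 0.34×1.32 + 0.532×3.07 + 0.199×2.73 + 0.27×5.74 = 5.175
R = 3.883/5.175 = 0.7503 J/s

0.75 J/s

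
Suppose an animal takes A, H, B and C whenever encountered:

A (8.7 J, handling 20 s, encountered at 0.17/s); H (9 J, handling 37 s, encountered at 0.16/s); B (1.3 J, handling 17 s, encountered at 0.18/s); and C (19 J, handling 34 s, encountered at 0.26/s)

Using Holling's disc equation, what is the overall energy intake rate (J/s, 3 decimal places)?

Energy encountered per unit search time: 0.17×8.7 + 0.16×9 + 0.18×1.3 + 0.26×19 = 8.093 J/s.
Handling time per unit search time: 0.17×20 + 0.16×37 + 0.18×17 + 0.26×34 = 21.22.
Rate = 8.093/(1 + 21.22) = 0.3642 J/s.

0.364 J/s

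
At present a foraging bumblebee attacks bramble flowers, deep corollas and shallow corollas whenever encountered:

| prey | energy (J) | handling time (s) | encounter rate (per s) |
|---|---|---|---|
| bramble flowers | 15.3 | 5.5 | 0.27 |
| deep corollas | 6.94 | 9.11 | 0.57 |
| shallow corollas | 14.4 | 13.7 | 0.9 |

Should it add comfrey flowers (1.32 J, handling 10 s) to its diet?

Current rate: (0.27×15.3 + 0.57×6.94 + 0.9×14.4)/(1 + 0.27×5.5 + 0.57×9.11 + 0.9×13.7) = 1.052 J/s.
Profitability of comfrey flowers: 1.32/10 = 0.132 J/s.
Since 0.132 < R, time spent handling comfrey flowers is better spent searching.

No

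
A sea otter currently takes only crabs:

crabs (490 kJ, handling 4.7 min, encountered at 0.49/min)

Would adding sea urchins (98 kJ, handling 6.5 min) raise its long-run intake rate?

On crabs alone, R = ΣλE/(1+Σλh) = 240.1/3.303 = 72.69 kJ/min.
Profitability of sea urchins: 98/6.5 = 15.08 kJ/min.
Since 15.08 < R, time spent handling sea urchins is better spent searching.

No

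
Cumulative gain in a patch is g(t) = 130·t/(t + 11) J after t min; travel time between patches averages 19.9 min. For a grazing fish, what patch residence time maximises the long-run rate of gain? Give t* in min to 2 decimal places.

By the marginal value theorem, leave when the instantaneous gain rate g'(t) equals the habitat-wide average g(t)/(T + t).
g'(t) = 130·11/(t + 11)². Setting 130·11/(t+11)² = 130t/[(t+11)(19.9+t)] gives 11(19.9+t) = t(t+11), so t² = 11×19.9 = 218.9.
t* = √218.9 = 14.8 min.

14.80 min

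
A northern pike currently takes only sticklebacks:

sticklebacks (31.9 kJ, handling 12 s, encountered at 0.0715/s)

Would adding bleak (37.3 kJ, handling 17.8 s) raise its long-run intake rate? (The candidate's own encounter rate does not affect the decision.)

On sticklebacks alone, R = ΣλE/(1+Σλh) = 2.281/1.858 = 1.228 kJ/s.
bleak: E/h = 37.3/17.8 = 2.096 kJ/s.
2.096 > 1.228, so adding bleak raises the average — include it.

Yes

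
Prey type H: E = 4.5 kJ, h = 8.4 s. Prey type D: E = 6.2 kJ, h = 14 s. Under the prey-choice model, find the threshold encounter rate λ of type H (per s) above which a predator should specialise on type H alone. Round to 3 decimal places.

0.568 per s

Drop type D once their profitability E₂/h₂ falls below the rate achievable on type H alone: E₂/h₂ = λE₁/(1 + λh₁).
Solve for λ: λE₁h₂ = E₂(1 + λh₁) → λ(E₁h₂ − E₂h₁) = E₂ → λ = E₂/(E₁h₂ − E₂h₁).
λ = 6.2/(4.5×14 − 6.2×8.4) = 6.2/10.92 = 0.5678 per s.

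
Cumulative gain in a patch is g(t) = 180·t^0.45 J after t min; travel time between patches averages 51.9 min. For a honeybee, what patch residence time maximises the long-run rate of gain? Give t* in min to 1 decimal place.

42.5 min

Optimal t* satisfies g'(t*) = g(t*)/(T + t*).
g'(t) = 0.45·180·t^-0.55. Setting 0.45·180·t^-0.55 = 180·t^0.45/(51.9+t) gives 0.45(51.9+t) = t, so 0.55·t = 0.45×51.9.
t* = 0.45×51.9/0.55 = 42.46 min.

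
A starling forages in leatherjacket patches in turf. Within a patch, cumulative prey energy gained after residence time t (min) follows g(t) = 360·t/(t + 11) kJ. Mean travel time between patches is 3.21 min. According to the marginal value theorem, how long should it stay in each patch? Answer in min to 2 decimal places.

5.94 min

Optimal t* satisfies g'(t*) = g(t*)/(T + t*).
g'(t) = 360·11/(t + 11)². Setting 360·11/(t+11)² = 360t/[(t+11)(3.21+t)] gives 11(3.21+t) = t(t+11), so t² = 11×3.21 = 35.31.
t* = √35.31 = 5.942 min.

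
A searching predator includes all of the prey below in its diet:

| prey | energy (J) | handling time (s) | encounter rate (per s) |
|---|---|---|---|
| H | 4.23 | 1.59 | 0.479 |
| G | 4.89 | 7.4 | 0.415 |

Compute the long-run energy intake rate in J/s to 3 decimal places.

Energy encountered per unit search time: 0.479×4.23 + 0.415×4.89 = 4.056 J/s.
Handling time per unit search time: 0.479×1.59 + 0.415×7.4 = 3.833.
Rate = 4.056/(1 + 3.833) = 0.8392 J/s.

0.839 J/s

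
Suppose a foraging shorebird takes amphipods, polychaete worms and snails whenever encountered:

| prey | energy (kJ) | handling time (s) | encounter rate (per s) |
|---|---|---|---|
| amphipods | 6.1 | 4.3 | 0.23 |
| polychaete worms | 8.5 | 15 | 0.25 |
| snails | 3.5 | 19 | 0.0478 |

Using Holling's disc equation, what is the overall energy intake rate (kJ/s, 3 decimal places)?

0.556 kJ/s

R = (0.23×6.1 + 0.25×8.5 + 0.0478×3.5) / (1 + 0.23×4.3 + 0.25×15 + 0.0478×19) = 3.695/6.647 = 0.5559 kJ/s.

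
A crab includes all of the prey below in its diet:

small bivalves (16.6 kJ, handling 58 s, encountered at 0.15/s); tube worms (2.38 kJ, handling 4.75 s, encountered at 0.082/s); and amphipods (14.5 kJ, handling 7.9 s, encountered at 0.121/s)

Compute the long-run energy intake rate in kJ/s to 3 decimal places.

0.402 kJ/s

R = Σλ_iE_i / (1 + Σλ_ih_i)
Numerator: 0.15×16.6 + 0.082×2.38 + 0.121×14.5 = 4.44
Denominator: 1 + 0.15×58 + 0.082×4.75 + 0.121×7.9 = 11.05
R = 4.44/11.05 = 0.4019 kJ/s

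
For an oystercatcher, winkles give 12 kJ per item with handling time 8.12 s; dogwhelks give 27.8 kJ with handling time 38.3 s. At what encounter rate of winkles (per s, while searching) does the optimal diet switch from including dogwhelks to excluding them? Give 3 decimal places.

At the threshold, the rate on winkles alone equals the profitability of dogwhelks: λ·12/(1 + λ·8.12) = 27.8/38.3 = 0.7258.
Rearranging, λ(12 − 0.7258×8.12) = 0.7258, so λ = 0.7258/6.106 = 0.1189 per s.

0.119 per s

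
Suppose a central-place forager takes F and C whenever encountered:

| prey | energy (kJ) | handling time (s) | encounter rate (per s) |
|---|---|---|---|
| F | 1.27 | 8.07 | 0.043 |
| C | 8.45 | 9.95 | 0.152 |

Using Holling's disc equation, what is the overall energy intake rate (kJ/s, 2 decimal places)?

R = (0.043×1.27 + 0.152×8.45) / (1 + 0.043×8.07 + 0.152×9.95) = 1.339/2.859 = 0.4683 kJ/s.

0.47 kJ/s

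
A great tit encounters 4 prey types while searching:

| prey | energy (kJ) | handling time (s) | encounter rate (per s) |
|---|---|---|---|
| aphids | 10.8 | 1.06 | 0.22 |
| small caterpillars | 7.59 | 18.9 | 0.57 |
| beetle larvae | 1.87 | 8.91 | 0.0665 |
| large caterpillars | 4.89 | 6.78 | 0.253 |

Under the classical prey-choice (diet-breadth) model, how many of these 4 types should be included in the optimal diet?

Rank by E/h (kJ/s): aphids 10.2, large caterpillars 0.721, small caterpillars 0.402, beetle larvae 0.21. Include each in turn until the next type's E/h falls below the running intake rate.
Rate on top 1: 1.927. large caterpillars: 0.721 < 1.927 → exclude; stop.
Optimal diet: aphids — 1 of 4 types.

1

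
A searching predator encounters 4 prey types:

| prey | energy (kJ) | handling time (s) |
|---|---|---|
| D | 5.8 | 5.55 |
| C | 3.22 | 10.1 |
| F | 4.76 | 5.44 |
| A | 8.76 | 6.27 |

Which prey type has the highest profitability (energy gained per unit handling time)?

A

In descending order of E/h:
A: 8.76/6.27 = 1.4 kJ/s
D: 5.8/5.55 = 1.05 kJ/s
F: 4.76/5.44 = 0.875 kJ/s
C: 3.22/10.1 = 0.319 kJ/s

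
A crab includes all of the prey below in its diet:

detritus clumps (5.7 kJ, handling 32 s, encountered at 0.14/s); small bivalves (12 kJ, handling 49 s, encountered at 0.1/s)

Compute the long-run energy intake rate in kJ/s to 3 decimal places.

Energy encountered per unit search time: 0.14×5.7 + 0.1×12 = 1.998 kJ/s.
Handling time per unit search time: 0.14×32 + 0.1×49 = 9.38.
Rate = 1.998/(1 + 9.38) = 0.1925 kJ/s.

0.192 kJ/s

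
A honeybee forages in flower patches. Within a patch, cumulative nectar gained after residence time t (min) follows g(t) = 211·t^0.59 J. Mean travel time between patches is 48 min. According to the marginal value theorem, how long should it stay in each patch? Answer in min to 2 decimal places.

By the marginal value theorem, leave when the instantaneous gain rate g'(t) equals the habitat-wide average g(t)/(T + t).
g'(t) = 0.59·211·t^-0.41. Setting 0.59·211·t^-0.41 = 211·t^0.59/(48+t) gives 0.59(48+t) = t, so 0.41·t = 0.59×48.
t* = 0.59×48/0.41 = 69.07 min.

69.07 min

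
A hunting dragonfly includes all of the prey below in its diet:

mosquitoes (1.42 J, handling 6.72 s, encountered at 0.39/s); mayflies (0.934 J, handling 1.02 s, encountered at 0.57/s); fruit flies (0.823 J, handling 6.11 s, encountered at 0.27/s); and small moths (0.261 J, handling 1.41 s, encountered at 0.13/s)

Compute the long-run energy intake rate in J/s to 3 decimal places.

0.222 J/s

R = (0.39×1.42 + 0.57×0.934 + 0.27×0.823 + 0.13×0.261) / (1 + 0.39×6.72 + 0.57×1.02 + 0.27×6.11 + 0.13×1.41) = 1.342/6.035 = 0.2224 J/s.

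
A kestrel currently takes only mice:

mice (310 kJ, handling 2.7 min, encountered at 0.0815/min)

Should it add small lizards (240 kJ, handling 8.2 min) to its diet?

Current rate: (0.0815×310)/(1 + 0.0815×2.7) = 20.71 kJ/min.
Profitability of small lizards: 240/8.2 = 29.27 kJ/min.
Since 29.27 > R, including small lizards increases the long-run rate.

Yes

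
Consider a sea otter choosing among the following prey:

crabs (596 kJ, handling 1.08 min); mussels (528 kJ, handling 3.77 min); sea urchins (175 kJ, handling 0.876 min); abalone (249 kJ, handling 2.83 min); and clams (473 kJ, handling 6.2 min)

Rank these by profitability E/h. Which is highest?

Profitability E/h (kJ/min): crabs = 596/1.08 = 552, mussels = 528/3.77 = 140, sea urchins = 175/0.876 = 200, abalone = 249/2.83 = 88, clams = 473/6.2 = 76.3.
Ranked: crabs > sea urchins > mussels > abalone > clams.

crabs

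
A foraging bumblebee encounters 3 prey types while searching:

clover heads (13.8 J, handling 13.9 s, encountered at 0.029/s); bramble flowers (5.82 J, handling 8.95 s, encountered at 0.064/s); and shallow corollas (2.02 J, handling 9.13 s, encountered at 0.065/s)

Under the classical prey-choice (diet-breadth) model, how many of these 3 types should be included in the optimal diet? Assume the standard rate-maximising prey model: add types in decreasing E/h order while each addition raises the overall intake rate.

2

Profitabilities (E/h, J/s): clover heads 0.993, bramble flowers 0.65, shallow corollas 0.221. Add prey in this order while the next type's profitability exceeds the intake rate on those already taken.
Rate on top 1: 0.2852. bramble flowers: 0.65 > 0.2852 → include.
Rate on top 2: 0.3911. shallow corollas: 0.221 < 0.3911 → exclude; stop.
Optimal diet: clover heads, bramble flowers — 2 of 3 types.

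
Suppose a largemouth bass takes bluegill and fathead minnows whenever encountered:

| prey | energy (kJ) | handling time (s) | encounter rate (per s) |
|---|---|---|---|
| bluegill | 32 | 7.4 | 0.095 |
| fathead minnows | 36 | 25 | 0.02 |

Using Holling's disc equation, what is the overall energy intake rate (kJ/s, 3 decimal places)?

R = (0.095×32 + 0.02×36) / (1 + 0.095×7.4 + 0.02×25) = 3.76/2.203 = 1.707 kJ/s.

1.707 kJ/s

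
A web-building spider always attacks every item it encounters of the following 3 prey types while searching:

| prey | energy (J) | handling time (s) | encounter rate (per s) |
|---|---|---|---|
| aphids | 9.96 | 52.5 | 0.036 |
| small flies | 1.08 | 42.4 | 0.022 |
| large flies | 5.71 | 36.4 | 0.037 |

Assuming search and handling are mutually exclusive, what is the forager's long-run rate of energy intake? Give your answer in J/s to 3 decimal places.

0.115 J/s

Energy encountered per unit search time: 0.036×9.96 + 0.022×1.08 + 0.037×5.71 = 0.5936 J/s.
Handling time per unit search time: 0.036×52.5 + 0.022×42.4 + 0.037×36.4 = 4.17.
Rate = 0.5936/(1 + 4.17) = 0.1148 J/s.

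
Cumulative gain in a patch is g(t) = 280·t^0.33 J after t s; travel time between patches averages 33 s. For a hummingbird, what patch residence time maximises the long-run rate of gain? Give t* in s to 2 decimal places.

16.25 s

Maximise g(t)/(T+t): set derivative to zero → g'(t)(T+t) = g(t).
g'(t) = 0.33·280·t^-0.67. Setting 0.33·280·t^-0.67 = 280·t^0.33/(33+t) gives 0.33(33+t) = t, so 0.67·t = 0.33×33.
t* = 0.33×33/0.67 = 16.25 s.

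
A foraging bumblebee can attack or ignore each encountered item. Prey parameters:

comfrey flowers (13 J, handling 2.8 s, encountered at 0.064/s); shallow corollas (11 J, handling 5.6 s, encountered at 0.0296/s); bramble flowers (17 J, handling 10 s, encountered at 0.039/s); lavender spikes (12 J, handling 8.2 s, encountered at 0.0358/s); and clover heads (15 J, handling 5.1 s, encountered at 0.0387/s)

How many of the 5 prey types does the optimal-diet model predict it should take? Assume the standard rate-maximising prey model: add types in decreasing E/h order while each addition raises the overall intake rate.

5

Rank by E/h (J/s): comfrey flowers 4.64, clover heads 2.94, shallow corollas 1.96, bramble flowers 1.7, lavender spikes 1.46. Include each in turn until the next type's E/h falls below the running intake rate.
Rate on top 1: 0.7056. clover heads: 2.94 > 0.7056 → include.
Rate on top 2: 1.026. shallow corollas: 1.96 > 1.026 → include.
Rate on top 3: 1.127. bramble flowers: 1.7 > 1.127 → include.
Rate on top 4: 1.243. lavender spikes: 1.46 > 1.243 → include.
Optimal diet: comfrey flowers, clover heads, shallow corollas, bramble flowers, lavender spikes — 5 of 5 types.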